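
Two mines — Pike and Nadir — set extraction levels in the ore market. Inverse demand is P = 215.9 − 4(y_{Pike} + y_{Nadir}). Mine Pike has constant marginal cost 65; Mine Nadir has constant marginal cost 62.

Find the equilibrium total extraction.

Mine Pike's profit: π = y_{Pike}(215.9 − 4(y_{Pike} + y_{Nadir})) − 65y_{Pike}.
∂π/∂y_{Pike} = 150.9 − 8y_{Pike} − 4y_{Nadir} = 0, so y_{Pike} = 18.8625 − 0.5y_{Nadir}.
By the same steps for Nadir: y_{Nadir} = 19.2375 − 0.5y_{Pike}.
Substituting the second reaction function into the first: y_{Pike} = 18.8625 − 0.5(19.2375 − 0.5y_{Pike}), which gives 0.75y_{Pike} = 1479/160 ⇒ y_{Pike} = 12.325.
Then y_{Nadir} = 19.2375 − 0.5·12.325 = 13.075.
Total extraction: 12.325 + 13.075 = 25.4.

25.4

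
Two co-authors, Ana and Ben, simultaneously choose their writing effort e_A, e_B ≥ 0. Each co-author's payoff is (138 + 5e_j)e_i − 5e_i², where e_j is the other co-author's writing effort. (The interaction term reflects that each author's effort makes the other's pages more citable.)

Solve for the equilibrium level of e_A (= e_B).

27.6

Ana's payoff is (138 + 5e_B)e_A − 5e_A².
∂π/∂e_A = 138 + 5e_B − 10e_A = 0, so e_A = 13.8 + 0.5e_B.
By symmetry e_B = e_A; substituting into the reaction function, 0.5e_A = 13.8 and e_A = 27.6.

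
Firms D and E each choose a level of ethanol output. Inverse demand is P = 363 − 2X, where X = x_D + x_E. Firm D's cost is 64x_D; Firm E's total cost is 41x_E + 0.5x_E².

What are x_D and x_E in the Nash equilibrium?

Firm D's profit: π = x_D(363 − 2(x_D + x_E)) − 64x_D.
∂π/∂x_D = 299 − 4x_D − 2x_E = 0, so x_D = 74.75 − 0.5x_E.
For E: ∂π/∂x_E = 322 − 5x_E − 2x_D = 0 ⇒ x_E = 64.4 − 0.4x_D.
Substituting the second reaction function into the first: x_D = 74.75 − 0.5(64.4 − 0.4x_D), which gives 0.8x_D = 42.55 ⇒ x_D = 53.1875.
Then x_E = 64.4 − 0.4·53.1875 = 43.125.

53.1875, 43.125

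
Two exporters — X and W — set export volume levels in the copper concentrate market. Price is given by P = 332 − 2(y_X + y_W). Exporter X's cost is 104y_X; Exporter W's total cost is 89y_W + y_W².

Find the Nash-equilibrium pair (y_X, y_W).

Exporter X's profit: π = y_X(332 − 2(y_X + y_W)) − 104y_X.
∂π/∂y_X = 228 − 4y_X − 2y_W = 0, so y_X = 57 − 0.5y_W.
For W: ∂π/∂y_W = 243 − 6y_W − 2y_X = 0 ⇒ y_W = 40.5 − (1/3)y_X.
Substituting the second reaction function into the first: y_X = 57 − 0.5(40.5 − (1/3)y_X), which gives (5/6)y_X = 36.75 ⇒ y_X = 44.1.
Then y_W = 40.5 − (1/3)·44.1 = 25.8.

44.1, 25.8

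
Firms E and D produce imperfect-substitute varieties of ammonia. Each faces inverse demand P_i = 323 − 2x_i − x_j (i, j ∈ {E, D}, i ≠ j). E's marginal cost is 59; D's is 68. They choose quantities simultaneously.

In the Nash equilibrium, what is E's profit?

Firm E's profit: π = x_E(323 − 2x_E − x_D) − 59x_E.
∂π/∂x_E = 264 − 4x_E − x_D = 0 ⇒ x_E = 66 − 0.25x_D.
Similarly x_D = 63.75 − 0.25x_E.
Solving the two reaction functions simultaneously: (1 − (−0.25)(−0.25))x_E = 66 − 0.25·63.75, so 0.9375x_E = 50.0625 and x_E = 53.4.
Then x_D = 63.75 − 0.25·53.4 = 50.4.
P_E = 323 − 2·53.4 − 50.4 = 165.8.
Profit = (165.8 − 59)·53.4 = 5703.12.

5703.12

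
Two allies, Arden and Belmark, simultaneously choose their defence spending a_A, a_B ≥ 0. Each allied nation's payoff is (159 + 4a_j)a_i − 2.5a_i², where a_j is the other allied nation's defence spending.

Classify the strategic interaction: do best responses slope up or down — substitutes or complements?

strategic complements

Arden's payoff is (159 + 4a_B)a_A − 2.5a_A².
∂π/∂a_A = 159 + 4a_B − 5a_A = 0, so a_A = 31.8 + 0.8a_B.
The best-response slope da_A/da_B = 0.8 > 0: the reaction function is upward-sloping, so the choices are strategic complements.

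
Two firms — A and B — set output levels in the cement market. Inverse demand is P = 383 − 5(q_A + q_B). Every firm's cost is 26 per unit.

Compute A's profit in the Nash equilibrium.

Firm A's profit: π = q_A(383 − 5(q_A + q_B)) − 26q_A.
∂π/∂q_A = 357 − 10q_A − 5q_B = 0, so q_A = 35.7 − 0.5q_B.
Setting q_A = q_B in the reaction function: q_A = 35.7 − 0.5q_A, so q_A = 35.7 / 1.5 = 23.8.
Price P = 383 − 5·47.6 = 145.
A's profit: (145 − 26)·23.8 = 2832.2.

2832.2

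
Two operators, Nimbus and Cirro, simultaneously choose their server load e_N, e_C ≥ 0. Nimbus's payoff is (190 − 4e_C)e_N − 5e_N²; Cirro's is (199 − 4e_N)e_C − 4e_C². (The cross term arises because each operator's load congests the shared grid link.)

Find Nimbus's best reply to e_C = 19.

Expanding Nimbus's payoff: 190e_N − 4e_Ce_N − 5e_N².
∂π/∂e_N = 190 − 4e_C − 10e_N = 0, so e_N = 19 − 0.4e_C.
At e_C = 19: e_N = 19 − 0.4·19 = 11.4.

11.4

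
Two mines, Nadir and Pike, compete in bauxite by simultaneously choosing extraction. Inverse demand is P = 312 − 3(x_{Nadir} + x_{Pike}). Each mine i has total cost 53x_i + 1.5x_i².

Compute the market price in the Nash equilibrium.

182.5

Mine Nadir's profit: π = x_{Nadir}(312 − 3(x_{Nadir} + x_{Pike})) − 53x_{Nadir} − 1.5x_{Nadir}².
∂π/∂x_{Nadir} = 259 − 9x_{Nadir} − 3x_{Pike} = 0, so x_{Nadir} = 259/9 − (1/3)x_{Pike}.
Setting x_{Nadir} = x_{Pike} in the reaction function: x_{Nadir} = 259/9 − (1/3)x_{Nadir}, so x_{Nadir} = (259/9) / (4/3) = 259/12.
Equilibrium price: P = 312 − 3·(259/6) = 182.5.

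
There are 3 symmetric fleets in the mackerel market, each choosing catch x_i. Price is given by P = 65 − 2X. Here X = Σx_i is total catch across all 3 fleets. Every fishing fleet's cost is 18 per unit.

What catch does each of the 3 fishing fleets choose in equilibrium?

5.875

A representative fishing fleet's profit is π_i = x_i(65 − 2X) − 18x_i, with X = x_i + Σ_{j≠i} x_j.
First-order condition: 47 − 4x_i − 2Σ_{j≠i} x_j = 0.
With identical fishing fleets, set every x_j = x: then 47 − 4x − 4x = 0, i.e. x = 47/8 = 5.875.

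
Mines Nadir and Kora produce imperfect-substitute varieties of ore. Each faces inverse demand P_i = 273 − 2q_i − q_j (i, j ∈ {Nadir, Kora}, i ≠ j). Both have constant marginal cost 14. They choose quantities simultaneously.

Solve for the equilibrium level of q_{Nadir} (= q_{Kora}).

Mine Nadir's profit: π = q_{Nadir}(273 − 2q_{Nadir} − q_{Kora}) − 14q_{Nadir}.
∂π/∂q_{Nadir} = 259 − 4q_{Nadir} − q_{Kora} = 0 ⇒ q_{Nadir} = 64.75 − 0.25q_{Kora}.
Setting q_{Nadir} = q_{Kora} in the reaction function: q_{Nadir} = 64.75 − 0.25q_{Nadir}, so q_{Nadir} = 64.75 / 1.25 = 51.8.

51.8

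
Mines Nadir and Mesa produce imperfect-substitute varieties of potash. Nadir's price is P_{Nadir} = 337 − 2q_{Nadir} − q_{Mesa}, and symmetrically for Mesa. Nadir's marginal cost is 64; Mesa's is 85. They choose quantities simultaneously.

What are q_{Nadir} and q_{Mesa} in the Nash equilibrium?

56, 49

Mine Nadir's profit: π = q_{Nadir}(337 − 2q_{Nadir} − q_{Mesa}) − 64q_{Nadir}.
∂π/∂q_{Nadir} = 273 − 4q_{Nadir} − q_{Mesa} = 0 ⇒ q_{Nadir} = 68.25 − 0.25q_{Mesa}.
Similarly q_{Mesa} = 63 − 0.25q_{Nadir}.
Solving the two reaction functions simultaneously: (1 − (−0.25)(−0.25))q_{Nadir} = 68.25 − 0.25·63, so 0.9375q_{Nadir} = 52.5 and q_{Nadir} = 56.
Then q_{Mesa} = 63 − 0.25·56 = 49.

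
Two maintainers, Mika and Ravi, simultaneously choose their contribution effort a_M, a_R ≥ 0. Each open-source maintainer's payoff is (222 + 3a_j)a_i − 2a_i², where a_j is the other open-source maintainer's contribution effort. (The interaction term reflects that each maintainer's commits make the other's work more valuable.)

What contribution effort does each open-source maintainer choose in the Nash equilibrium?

222

Mika's payoff is (222 + 3a_R)a_M − 2a_M².
∂π/∂a_M = 222 + 3a_R − 4a_M = 0, so a_M = 55.5 + 0.75a_R.
Setting a_M = a_R in the reaction function: a_M = 55.5 + 0.75a_M, so a_M = 55.5 / 0.25 = 222.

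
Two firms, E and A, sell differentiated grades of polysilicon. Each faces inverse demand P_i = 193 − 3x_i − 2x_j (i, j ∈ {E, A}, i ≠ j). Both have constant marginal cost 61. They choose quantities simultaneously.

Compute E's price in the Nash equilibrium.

Firm E's profit: π = x_E(193 − 3x_E − 2x_A) − 61x_E.
∂π/∂x_E = 132 − 6x_E − 2x_A = 0 ⇒ x_E = 22 − (1/3)x_A.
The game is symmetric, so in equilibrium x_A = x_E: the reaction function gives (4/3)x_E = 22, hence x_E = 16.5.
P_E = 193 − 3·16.5 − 2·16.5 = 110.5.

110.5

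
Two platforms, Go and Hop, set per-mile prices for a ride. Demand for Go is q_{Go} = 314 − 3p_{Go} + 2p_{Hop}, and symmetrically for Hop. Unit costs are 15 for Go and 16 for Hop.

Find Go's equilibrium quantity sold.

Go's profit: π = (p_{Go} − 15)(314 − 3p_{Go} + 2p_{Hop}).
∂π/∂p_{Go} = 359 − 6p_{Go} + 2p_{Hop} = 0 ⇒ p_{Go} = 359/6 + (1/3)p_{Hop}.
Similarly p_{Hop} = 181/3 + (1/3)p_{Go}.
Solving the two reaction functions simultaneously: (1 − (1/3)(1/3))p_{Go} = 359/6 + (1/3)·(181/3), so (8/9)p_{Go} = 1439/18 and p_{Go} = 89.9375.
Then p_{Hop} = 181/3 + (1/3)·89.9375 = 90.3125.
q_{Go} = 314 − 3·89.9375 + 2·90.3125 = 224.8125.

224.8125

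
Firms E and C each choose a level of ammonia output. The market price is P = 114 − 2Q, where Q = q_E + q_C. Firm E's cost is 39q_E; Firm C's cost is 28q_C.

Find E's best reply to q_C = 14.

Firm E's profit: π = q_E(114 − 2(q_E + q_C)) − 39q_E.
∂π/∂q_E = 75 − 4q_E − 2q_C = 0, so q_E = 18.75 − 0.5q_C.
At q_C = 14: q_E = 18.75 − 0.5·14 = 11.75.

11.75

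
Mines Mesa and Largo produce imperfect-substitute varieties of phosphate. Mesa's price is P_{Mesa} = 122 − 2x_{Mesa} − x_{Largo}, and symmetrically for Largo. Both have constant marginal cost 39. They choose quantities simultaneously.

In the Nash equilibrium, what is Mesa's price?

Mine Mesa's profit: π = x_{Mesa}(122 − 2x_{Mesa} − x_{Largo}) − 39x_{Mesa}.
∂π/∂x_{Mesa} = 83 − 4x_{Mesa} − x_{Largo} = 0 ⇒ x_{Mesa} = 20.75 − 0.25x_{Largo}.
By symmetry x_{Largo} = x_{Mesa}; substituting into the reaction function, 1.25x_{Mesa} = 20.75 and x_{Mesa} = 16.6.
P_{Mesa} = 122 − 2·16.6 − 16.6 = 72.2.

72.2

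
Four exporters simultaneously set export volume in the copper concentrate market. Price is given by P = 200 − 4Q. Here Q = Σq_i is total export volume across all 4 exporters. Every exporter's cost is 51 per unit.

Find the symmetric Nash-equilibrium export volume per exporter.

7.45

A representative exporter's profit is π_i = q_i(200 − 4Q) − 51q_i, with Q = q_i + Σ_{j≠i} q_j.
First-order condition: 149 − 8q_i − 4Σ_{j≠i} q_j = 0.
In a symmetric equilibrium every exporter chooses the same q, so Σ_{j≠i} q_j = 3q. The condition becomes 149 − 20q = 0, giving q = 149/20 = 7.45.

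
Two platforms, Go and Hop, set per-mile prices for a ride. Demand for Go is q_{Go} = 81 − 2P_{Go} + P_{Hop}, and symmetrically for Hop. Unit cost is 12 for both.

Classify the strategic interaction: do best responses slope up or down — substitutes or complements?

strategic complements

Go's profit: π = (P_{Go} − 12)(81 − 2P_{Go} + P_{Hop}).
∂π/∂P_{Go} = 105 − 4P_{Go} + P_{Hop} = 0 ⇒ P_{Go} = 26.25 + 0.25P_{Hop}.
The best-response slope dP_{Go}/dP_{Hop} = 0.25 > 0: the reaction function is upward-sloping, so the choices are strategic complements.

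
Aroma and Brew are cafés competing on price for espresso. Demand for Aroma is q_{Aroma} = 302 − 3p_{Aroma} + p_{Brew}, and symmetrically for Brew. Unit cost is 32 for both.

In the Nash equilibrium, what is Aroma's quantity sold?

142.8

Aroma's profit: π = (p_{Aroma} − 32)(302 − 3p_{Aroma} + p_{Brew}).
∂π/∂p_{Aroma} = 398 − 6p_{Aroma} + p_{Brew} = 0 ⇒ p_{Aroma} = 199/3 + (1/6)p_{Brew}.
By symmetry p_{Brew} = p_{Aroma}; substituting into the reaction function, (5/6)p_{Aroma} = 199/3 and p_{Aroma} = 79.6.
q_{Aroma} = 302 − 3·79.6 + 79.6 = 142.8.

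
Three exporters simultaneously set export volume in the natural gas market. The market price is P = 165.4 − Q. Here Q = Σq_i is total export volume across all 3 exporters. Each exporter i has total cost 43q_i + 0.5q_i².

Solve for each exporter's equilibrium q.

24.48

A representative exporter's profit is π_i = q_i(165.4 − Q) − 43q_i − 0.5q_i², with Q = q_i + Σ_{j≠i} q_j.
First-order condition: 122.4 − 3q_i − Σ_{j≠i} q_j = 0.
In a symmetric equilibrium every exporter chooses the same q, so Σ_{j≠i} q_j = 2q. The condition becomes 122.4 − 5q = 0, giving q = 122.4/5 = 24.48.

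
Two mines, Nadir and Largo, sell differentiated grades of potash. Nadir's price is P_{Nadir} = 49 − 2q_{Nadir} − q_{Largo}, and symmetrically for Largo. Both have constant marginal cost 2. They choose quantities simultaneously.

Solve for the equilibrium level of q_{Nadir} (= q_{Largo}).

9.4

Mine Nadir's profit: π = q_{Nadir}(49 − 2q_{Nadir} − q_{Largo}) − 2q_{Nadir}.
∂π/∂q_{Nadir} = 47 − 4q_{Nadir} − q_{Largo} = 0 ⇒ q_{Nadir} = 11.75 − 0.25q_{Largo}.
Setting q_{Nadir} = q_{Largo} in the reaction function: q_{Nadir} = 11.75 − 0.25q_{Nadir}, so q_{Nadir} = 11.75 / 1.25 = 9.4.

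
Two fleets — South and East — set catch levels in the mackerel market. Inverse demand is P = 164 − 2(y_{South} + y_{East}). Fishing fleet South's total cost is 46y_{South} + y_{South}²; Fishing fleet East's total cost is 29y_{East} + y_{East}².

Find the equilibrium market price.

Fishing fleet South's profit: π = y_{South}(164 − 2(y_{South} + y_{East})) − 46y_{South} − y_{South}².
∂π/∂y_{South} = 118 − 6y_{South} − 2y_{East} = 0, so y_{South} = 59/3 − (1/3)y_{East}.
By the same steps for East: y_{East} = 22.5 − (1/3)y_{South}.
Substituting the second reaction function into the first: y_{South} = 59/3 − (1/3)(22.5 − (1/3)y_{South}), which gives (8/9)y_{South} = 73/6 ⇒ y_{South} = 13.6875.
Then y_{East} = 22.5 − (1/3)·13.6875 = 17.9375.
Equilibrium price: P = 164 − 2·31.625 = 100.75.

100.75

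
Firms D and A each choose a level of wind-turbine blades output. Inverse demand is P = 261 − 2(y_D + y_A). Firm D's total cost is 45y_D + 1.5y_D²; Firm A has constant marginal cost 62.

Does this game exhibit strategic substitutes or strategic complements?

Firm D's profit: π = y_D(261 − 2(y_D + y_A)) − 45y_D − 1.5y_D².
∂π/∂y_D = 216 − 7y_D − 2y_A = 0, so y_D = 216/7 − (2/7)y_A.
The best-response slope dy_D/dy_A = −2/7 < 0: the reaction function is downward-sloping, so the choices are strategic substitutes.

strategic substitutes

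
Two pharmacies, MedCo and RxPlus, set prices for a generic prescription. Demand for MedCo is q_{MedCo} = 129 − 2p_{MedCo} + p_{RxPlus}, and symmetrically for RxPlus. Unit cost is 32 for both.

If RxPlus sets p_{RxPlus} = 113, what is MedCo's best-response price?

76.5

MedCo's profit: π = (p_{MedCo} − 32)(129 − 2p_{MedCo} + p_{RxPlus}).
∂π/∂p_{MedCo} = 193 − 4p_{MedCo} + p_{RxPlus} = 0 ⇒ p_{MedCo} = 48.25 + 0.25p_{RxPlus}.
At p_{RxPlus} = 113: p_{MedCo} = 48.25 + 0.25·113 = 76.5.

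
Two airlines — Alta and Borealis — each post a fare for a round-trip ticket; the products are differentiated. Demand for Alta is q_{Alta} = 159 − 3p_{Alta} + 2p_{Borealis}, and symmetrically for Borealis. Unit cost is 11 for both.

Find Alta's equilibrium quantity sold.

Alta's profit: π = (p_{Alta} − 11)(159 − 3p_{Alta} + 2p_{Borealis}).
∂π/∂p_{Alta} = 192 − 6p_{Alta} + 2p_{Borealis} = 0 ⇒ p_{Alta} = 32 + (1/3)p_{Borealis}.
The game is symmetric, so in equilibrium p_{Borealis} = p_{Alta}: the reaction function gives (2/3)p_{Alta} = 32, hence p_{Alta} = 48.
q_{Alta} = 159 − 3·48 + 2·48 = 111.

111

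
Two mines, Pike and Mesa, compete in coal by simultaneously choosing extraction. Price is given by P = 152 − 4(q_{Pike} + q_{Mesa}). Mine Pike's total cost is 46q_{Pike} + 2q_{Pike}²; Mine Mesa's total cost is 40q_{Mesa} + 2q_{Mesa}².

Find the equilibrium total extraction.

Mine Pike's profit: π = q_{Pike}(152 − 4(q_{Pike} + q_{Mesa})) − 46q_{Pike} − 2q_{Pike}².
∂π/∂q_{Pike} = 106 − 12q_{Pike} − 4q_{Mesa} = 0, so q_{Pike} = 53/6 − (1/3)q_{Mesa}.
By the same steps for Mesa: q_{Mesa} = 28/3 − (1/3)q_{Pike}.
Substituting the second reaction function into the first: q_{Pike} = 53/6 − (1/3)(28/3 − (1/3)q_{Pike}), which gives (8/9)q_{Pike} = 103/18 ⇒ q_{Pike} = 6.4375.
Then q_{Mesa} = 28/3 − (1/3)·6.4375 = 7.1875.
Total extraction: 6.4375 + 7.1875 = 13.625.

13.625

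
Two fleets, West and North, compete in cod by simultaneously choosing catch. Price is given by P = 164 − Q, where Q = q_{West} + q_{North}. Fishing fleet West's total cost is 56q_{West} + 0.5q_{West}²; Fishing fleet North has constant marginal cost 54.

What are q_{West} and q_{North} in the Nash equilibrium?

Fishing fleet West's profit: π = q_{West}(164 − (q_{West} + q_{North})) − 56q_{West} − 0.5q_{West}².
∂π/∂q_{West} = 108 − 3q_{West} − q_{North} = 0, so q_{West} = 36 − (1/3)q_{North}.
For North: ∂π/∂q_{North} = 110 − 2q_{North} − q_{West} = 0 ⇒ q_{North} = 55 − 0.5q_{West}.
Plugging q_{North} into West's best response: q_{West} = 36 − (1/3)(55 − 0.5q_{West}) ⇒ (5/6)q_{West} = 53/3, so q_{West} = 21.2.
Then q_{North} = 55 − 0.5·21.2 = 44.4.

21.2, 44.4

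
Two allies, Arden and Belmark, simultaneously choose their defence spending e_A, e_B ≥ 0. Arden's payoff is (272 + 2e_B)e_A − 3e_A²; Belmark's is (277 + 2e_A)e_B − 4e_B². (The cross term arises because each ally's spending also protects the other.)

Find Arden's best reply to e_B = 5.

Expanding Arden's payoff: 272e_A + 2e_Be_A − 3e_A².
∂π/∂e_A = 272 + 2e_B − 6e_A = 0, so e_A = 136/3 + (1/3)e_B.
At e_B = 5: e_A = 136/3 + (1/3)·5 = 47.

47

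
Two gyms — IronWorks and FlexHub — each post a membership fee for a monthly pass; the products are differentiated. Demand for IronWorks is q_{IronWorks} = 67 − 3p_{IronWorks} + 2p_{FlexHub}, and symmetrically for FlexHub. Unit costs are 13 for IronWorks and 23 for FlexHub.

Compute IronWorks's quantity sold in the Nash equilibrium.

46.125

IronWorks's profit: π = (p_{IronWorks} − 13)(67 − 3p_{IronWorks} + 2p_{FlexHub}).
∂π/∂p_{IronWorks} = 106 − 6p_{IronWorks} + 2p_{FlexHub} = 0 ⇒ p_{IronWorks} = 53/3 + (1/3)p_{FlexHub}.
Similarly p_{FlexHub} = 68/3 + (1/3)p_{IronWorks}.
Substituting the second reaction function into the first: p_{IronWorks} = 53/3 + (1/3)(68/3 + (1/3)p_{IronWorks}), which gives (8/9)p_{IronWorks} = 227/9 ⇒ p_{IronWorks} = 28.375.
Then p_{FlexHub} = 68/3 + (1/3)·28.375 = 32.125.
q_{IronWorks} = 67 − 3·28.375 + 2·32.125 = 46.125.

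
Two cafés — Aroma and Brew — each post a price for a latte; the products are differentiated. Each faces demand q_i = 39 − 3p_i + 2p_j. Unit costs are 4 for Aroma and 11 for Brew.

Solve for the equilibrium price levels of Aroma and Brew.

Aroma's profit: π = (p_{Aroma} − 4)(39 − 3p_{Aroma} + 2p_{Brew}).
∂π/∂p_{Aroma} = 51 − 6p_{Aroma} + 2p_{Brew} = 0 ⇒ p_{Aroma} = 8.5 + (1/3)p_{Brew}.
Similarly p_{Brew} = 12 + (1/3)p_{Aroma}.
Plugging p_{Brew} into Aroma's best response: p_{Aroma} = 8.5 + (1/3)(12 + (1/3)p_{Aroma}) ⇒ (8/9)p_{Aroma} = 12.5, so p_{Aroma} = 14.0625.
Then p_{Brew} = 12 + (1/3)·14.0625 = 16.6875.

14.0625, 16.6875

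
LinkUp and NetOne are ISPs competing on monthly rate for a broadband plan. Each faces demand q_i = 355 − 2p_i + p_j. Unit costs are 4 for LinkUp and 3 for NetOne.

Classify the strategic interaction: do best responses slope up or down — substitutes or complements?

strategic complements

LinkUp's profit: π = (p_{LinkUp} − 4)(355 − 2p_{LinkUp} + p_{NetOne}).
∂π/∂p_{LinkUp} = 363 − 4p_{LinkUp} + p_{NetOne} = 0 ⇒ p_{LinkUp} = 90.75 + 0.25p_{NetOne}.
The best-response slope dp_{LinkUp}/dp_{NetOne} = 0.25 > 0: the reaction function is upward-sloping, so the choices are strategic complements.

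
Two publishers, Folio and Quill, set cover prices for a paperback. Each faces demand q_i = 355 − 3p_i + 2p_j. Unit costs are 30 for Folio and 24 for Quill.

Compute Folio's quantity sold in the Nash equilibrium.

Folio's profit: π = (p_{Folio} − 30)(355 − 3p_{Folio} + 2p_{Quill}).
∂π/∂p_{Folio} = 445 − 6p_{Folio} + 2p_{Quill} = 0 ⇒ p_{Folio} = 445/6 + (1/3)p_{Quill}.
Similarly p_{Quill} = 427/6 + (1/3)p_{Folio}.
Plugging p_{Quill} into Folio's best response: p_{Folio} = 445/6 + (1/3)(427/6 + (1/3)p_{Folio}) ⇒ (8/9)p_{Folio} = 881/9, so p_{Folio} = 110.125.
Then p_{Quill} = 427/6 + (1/3)·110.125 = 107.875.
q_{Folio} = 355 − 3·110.125 + 2·107.875 = 240.375.

240.375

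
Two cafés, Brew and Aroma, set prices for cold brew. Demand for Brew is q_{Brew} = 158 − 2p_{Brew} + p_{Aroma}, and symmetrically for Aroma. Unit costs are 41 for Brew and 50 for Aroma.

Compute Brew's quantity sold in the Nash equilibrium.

80.4

Brew's profit: π = (p_{Brew} − 41)(158 − 2p_{Brew} + p_{Aroma}).
∂π/∂p_{Brew} = 240 − 4p_{Brew} + p_{Aroma} = 0 ⇒ p_{Brew} = 60 + 0.25p_{Aroma}.
Similarly p_{Aroma} = 64.5 + 0.25p_{Brew}.
Solving the two reaction functions simultaneously: (1 − (0.25)(0.25))p_{Brew} = 60 + 0.25·64.5, so 0.9375p_{Brew} = 76.125 and p_{Brew} = 81.2.
Then p_{Aroma} = 64.5 + 0.25·81.2 = 84.8.
q_{Brew} = 158 − 2·81.2 + 84.8 = 80.4.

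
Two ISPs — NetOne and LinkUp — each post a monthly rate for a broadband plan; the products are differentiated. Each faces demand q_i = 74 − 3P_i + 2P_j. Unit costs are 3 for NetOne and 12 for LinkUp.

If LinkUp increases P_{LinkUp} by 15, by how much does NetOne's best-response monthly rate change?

NetOne's profit: π = (P_{NetOne} − 3)(74 − 3P_{NetOne} + 2P_{LinkUp}).
∂π/∂P_{NetOne} = 83 − 6P_{NetOne} + 2P_{LinkUp} = 0 ⇒ P_{NetOne} = 83/6 + (1/3)P_{LinkUp}.
The reaction-function slope is 1/3, so a 15-unit rise in P_{LinkUp} moves P_{NetOne} by 1/3 × 15 = 5. NetOne's best response rises — the actions are strategic complements.

5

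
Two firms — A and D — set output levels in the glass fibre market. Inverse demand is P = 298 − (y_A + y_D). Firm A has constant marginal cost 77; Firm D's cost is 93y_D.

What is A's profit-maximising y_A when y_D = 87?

67

Firm A's profit: π = y_A(298 − (y_A + y_D)) − 77y_A.
∂π/∂y_A = 221 − 2y_A − y_D = 0, so y_A = 110.5 − 0.5y_D.
At y_D = 87: y_A = 110.5 − 0.5·87 = 67.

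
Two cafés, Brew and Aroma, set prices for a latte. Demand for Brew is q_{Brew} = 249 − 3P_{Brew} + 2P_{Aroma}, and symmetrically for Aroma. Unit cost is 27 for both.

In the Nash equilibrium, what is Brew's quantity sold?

166.5

Brew's profit: π = (P_{Brew} − 27)(249 − 3P_{Brew} + 2P_{Aroma}).
∂π/∂P_{Brew} = 330 − 6P_{Brew} + 2P_{Aroma} = 0 ⇒ P_{Brew} = 55 + (1/3)P_{Aroma}.
Setting P_{Brew} = P_{Aroma} in the reaction function: P_{Brew} = 55 + (1/3)P_{Brew}, so P_{Brew} = 55 / (2/3) = 82.5.
q_{Brew} = 249 − 3·82.5 + 2·82.5 = 166.5.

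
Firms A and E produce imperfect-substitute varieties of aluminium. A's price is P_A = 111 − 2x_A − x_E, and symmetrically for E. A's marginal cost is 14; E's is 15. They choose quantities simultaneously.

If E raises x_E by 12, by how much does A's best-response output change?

Firm A's profit: π = x_A(111 − 2x_A − x_E) − 14x_A.
∂π/∂x_A = 97 − 4x_A − x_E = 0 ⇒ x_A = 24.25 − 0.25x_E.
The reaction-function slope is −0.25, so a 12-unit rise in x_E moves x_A by −0.25 × 12 = −3. A's best response falls — the actions are strategic substitutes.

-3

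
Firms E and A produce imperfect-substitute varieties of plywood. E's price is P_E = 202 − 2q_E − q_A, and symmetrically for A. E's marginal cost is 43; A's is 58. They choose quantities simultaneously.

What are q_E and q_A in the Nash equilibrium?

Firm E's profit: π = q_E(202 − 2q_E − q_A) − 43q_E.
∂π/∂q_E = 159 − 4q_E − q_A = 0 ⇒ q_E = 39.75 − 0.25q_A.
Similarly q_A = 36 − 0.25q_E.
Solving the two reaction functions simultaneously: (1 − (−0.25)(−0.25))q_E = 39.75 − 0.25·36, so 0.9375q_E = 30.75 and q_E = 32.8.
Then q_A = 36 − 0.25·32.8 = 27.8.

32.8, 27.8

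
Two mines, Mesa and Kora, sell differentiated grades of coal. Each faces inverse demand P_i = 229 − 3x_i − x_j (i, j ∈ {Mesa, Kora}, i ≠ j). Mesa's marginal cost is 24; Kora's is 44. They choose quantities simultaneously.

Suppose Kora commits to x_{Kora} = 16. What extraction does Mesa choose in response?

31.5

Mine Mesa's profit: π = x_{Mesa}(229 − 3x_{Mesa} − x_{Kora}) − 24x_{Mesa}.
∂π/∂x_{Mesa} = 205 − 6x_{Mesa} − x_{Kora} = 0 ⇒ x_{Mesa} = 205/6 − (1/6)x_{Kora}.
At x_{Kora} = 16: x_{Mesa} = 205/6 − (1/6)·16 = 31.5.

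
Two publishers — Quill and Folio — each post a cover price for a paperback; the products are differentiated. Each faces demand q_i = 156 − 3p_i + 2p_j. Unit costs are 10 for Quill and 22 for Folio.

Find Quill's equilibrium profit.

Quill's profit: π = (p_{Quill} − 10)(156 − 3p_{Quill} + 2p_{Folio}).
∂π/∂p_{Quill} = 186 − 6p_{Quill} + 2p_{Folio} = 0 ⇒ p_{Quill} = 31 + (1/3)p_{Folio}.
Similarly p_{Folio} = 37 + (1/3)p_{Quill}.
Substituting the second reaction function into the first: p_{Quill} = 31 + (1/3)(37 + (1/3)p_{Quill}), which gives (8/9)p_{Quill} = 130/3 ⇒ p_{Quill} = 48.75.
Then p_{Folio} = 37 + (1/3)·48.75 = 53.25.
q_{Quill} = 156 − 3·48.75 + 2·53.25 = 116.25.
Profit = (48.75 − 10)·116.25 = 4504.6875.

4504.6875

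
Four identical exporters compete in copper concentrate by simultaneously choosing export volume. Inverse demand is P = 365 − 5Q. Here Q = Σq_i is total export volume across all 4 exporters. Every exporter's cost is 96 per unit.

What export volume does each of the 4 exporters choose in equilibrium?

A representative exporter's profit is π_i = q_i(365 − 5Q) − 96q_i, with Q = q_i + Σ_{j≠i} q_j.
First-order condition: 269 − 10q_i − 5Σ_{j≠i} q_j = 0.
Imposing symmetry (q_j = q for all j) turns Σ_{j≠i} q_j into 3q, so 269 = 25q and q = 10.76.

10.76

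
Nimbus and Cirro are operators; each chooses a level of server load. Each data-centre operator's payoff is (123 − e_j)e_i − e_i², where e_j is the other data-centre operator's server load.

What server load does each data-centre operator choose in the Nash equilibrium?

41

Nimbus's payoff is (123 − e_C)e_N − e_N².
∂π/∂e_N = 123 − e_C − 2e_N = 0, so e_N = 61.5 − 0.5e_C.
Setting e_N = e_C in the reaction function: e_N = 61.5 − 0.5e_N, so e_N = 61.5 / 1.5 = 41.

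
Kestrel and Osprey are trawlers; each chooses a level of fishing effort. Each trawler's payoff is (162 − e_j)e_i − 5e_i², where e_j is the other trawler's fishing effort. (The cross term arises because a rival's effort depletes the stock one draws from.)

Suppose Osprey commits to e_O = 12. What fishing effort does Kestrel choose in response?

15

Kestrel's payoff is (162 − e_O)e_K − 5e_K².
∂π/∂e_K = 162 − e_O − 10e_K = 0, so e_K = 16.2 − 0.1e_O.
At e_O = 12: e_K = 16.2 − 0.1·12 = 15.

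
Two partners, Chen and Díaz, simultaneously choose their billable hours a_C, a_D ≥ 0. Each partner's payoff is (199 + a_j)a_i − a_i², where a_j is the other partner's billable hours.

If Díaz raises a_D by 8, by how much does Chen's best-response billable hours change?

Chen's payoff is (199 + a_D)a_C − a_C².
∂π/∂a_C = 199 + a_D − 2a_C = 0, so a_C = 99.5 + 0.5a_D.
The reaction-function slope is 0.5, so an 8-unit rise in a_D moves a_C by 0.5 × 8 = 4. Chen's best response rises — the actions are strategic complements.

4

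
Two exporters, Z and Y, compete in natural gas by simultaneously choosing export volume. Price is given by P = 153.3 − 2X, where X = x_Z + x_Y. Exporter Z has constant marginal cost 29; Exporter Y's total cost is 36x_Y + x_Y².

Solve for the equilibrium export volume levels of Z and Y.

25.56, 11.03

Exporter Z's profit: π = x_Z(153.3 − 2(x_Z + x_Y)) − 29x_Z.
∂π/∂x_Z = 124.3 − 4x_Z − 2x_Y = 0, so x_Z = 31.075 − 0.5x_Y.
For Y: ∂π/∂x_Y = 117.3 − 6x_Y − 2x_Z = 0 ⇒ x_Y = 19.55 − (1/3)x_Z.
Plugging x_Y into Z's best response: x_Z = 31.075 − 0.5(19.55 − (1/3)x_Z) ⇒ (5/6)x_Z = 21.3, so x_Z = 25.56.
Then x_Y = 19.55 − (1/3)·25.56 = 11.03.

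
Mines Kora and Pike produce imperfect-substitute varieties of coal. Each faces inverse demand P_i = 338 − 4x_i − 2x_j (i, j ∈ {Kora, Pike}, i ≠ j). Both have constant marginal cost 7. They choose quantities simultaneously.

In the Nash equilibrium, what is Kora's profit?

Mine Kora's profit: π = x_{Kora}(338 − 4x_{Kora} − 2x_{Pike}) − 7x_{Kora}.
∂π/∂x_{Kora} = 331 − 8x_{Kora} − 2x_{Pike} = 0 ⇒ x_{Kora} = 41.375 − 0.25x_{Pike}.
Setting x_{Kora} = x_{Pike} in the reaction function: x_{Kora} = 41.375 − 0.25x_{Kora}, so x_{Kora} = 41.375 / 1.25 = 33.1.
P_{Kora} = 338 − 4·33.1 − 2·33.1 = 139.4.
Profit = (139.4 − 7)·33.1 = 4382.44.

4382.44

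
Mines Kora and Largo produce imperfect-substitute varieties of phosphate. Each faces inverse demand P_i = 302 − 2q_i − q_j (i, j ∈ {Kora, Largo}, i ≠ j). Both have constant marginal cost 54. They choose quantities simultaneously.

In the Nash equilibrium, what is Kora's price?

153.2

Mine Kora's profit: π = q_{Kora}(302 − 2q_{Kora} − q_{Largo}) − 54q_{Kora}.
∂π/∂q_{Kora} = 248 − 4q_{Kora} − q_{Largo} = 0 ⇒ q_{Kora} = 62 − 0.25q_{Largo}.
The game is symmetric, so in equilibrium q_{Largo} = q_{Kora}: the reaction function gives 1.25q_{Kora} = 62, hence q_{Kora} = 49.6.
P_{Kora} = 302 − 2·49.6 − 49.6 = 153.2.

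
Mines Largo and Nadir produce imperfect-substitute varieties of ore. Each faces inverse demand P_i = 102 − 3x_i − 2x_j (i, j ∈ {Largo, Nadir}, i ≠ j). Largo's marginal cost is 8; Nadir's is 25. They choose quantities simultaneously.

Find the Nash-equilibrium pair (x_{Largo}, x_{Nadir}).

12.8125, 8.5625

Mine Largo's profit: π = x_{Largo}(102 − 3x_{Largo} − 2x_{Nadir}) − 8x_{Largo}.
∂π/∂x_{Largo} = 94 − 6x_{Largo} − 2x_{Nadir} = 0 ⇒ x_{Largo} = 47/3 − (1/3)x_{Nadir}.
Similarly x_{Nadir} = 77/6 − (1/3)x_{Largo}.
Substituting the second reaction function into the first: x_{Largo} = 47/3 − (1/3)(77/6 − (1/3)x_{Largo}), which gives (8/9)x_{Largo} = 205/18 ⇒ x_{Largo} = 12.8125.
Then x_{Nadir} = 77/6 − (1/3)·12.8125 = 8.5625.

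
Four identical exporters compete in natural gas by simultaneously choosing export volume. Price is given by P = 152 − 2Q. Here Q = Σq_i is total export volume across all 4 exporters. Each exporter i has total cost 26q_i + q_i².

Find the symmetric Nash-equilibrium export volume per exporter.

10.5

A representative exporter's profit is π_i = q_i(152 − 2Q) − 26q_i − q_i², with Q = q_i + Σ_{j≠i} q_j.
First-order condition: 126 − 6q_i − 2Σ_{j≠i} q_j = 0.
In a symmetric equilibrium every exporter chooses the same q, so Σ_{j≠i} q_j = 3q. The condition becomes 126 − 12q = 0, giving q = 126/12 = 10.5.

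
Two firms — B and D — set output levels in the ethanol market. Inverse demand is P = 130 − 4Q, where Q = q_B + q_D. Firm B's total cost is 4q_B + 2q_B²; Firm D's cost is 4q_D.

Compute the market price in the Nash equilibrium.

Firm B's profit: π = q_B(130 − 4(q_B + q_D)) − 4q_B − 2q_B².
∂π/∂q_B = 126 − 12q_B − 4q_D = 0, so q_B = 10.5 − (1/3)q_D.
For D: ∂π/∂q_D = 126 − 8q_D − 4q_B = 0 ⇒ q_D = 15.75 − 0.5q_B.
Substituting the second reaction function into the first: q_B = 10.5 − (1/3)(15.75 − 0.5q_B), which gives (5/6)q_B = 5.25 ⇒ q_B = 6.3.
Then q_D = 15.75 − 0.5·6.3 = 12.6.
Equilibrium price: P = 130 − 4·18.9 = 54.4.

54.4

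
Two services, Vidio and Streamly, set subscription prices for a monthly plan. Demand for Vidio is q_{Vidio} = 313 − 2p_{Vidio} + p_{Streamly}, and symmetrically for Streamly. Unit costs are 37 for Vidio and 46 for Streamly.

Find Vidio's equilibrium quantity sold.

186.4

Vidio's profit: π = (p_{Vidio} − 37)(313 − 2p_{Vidio} + p_{Streamly}).
∂π/∂p_{Vidio} = 387 − 4p_{Vidio} + p_{Streamly} = 0 ⇒ p_{Vidio} = 96.75 + 0.25p_{Streamly}.
Similarly p_{Streamly} = 101.25 + 0.25p_{Vidio}.
Solving the two reaction functions simultaneously: (1 − (0.25)(0.25))p_{Vidio} = 96.75 + 0.25·101.25, so 0.9375p_{Vidio} = 122.0625 and p_{Vidio} = 130.2.
Then p_{Streamly} = 101.25 + 0.25·130.2 = 133.8.
q_{Vidio} = 313 − 2·130.2 + 133.8 = 186.4.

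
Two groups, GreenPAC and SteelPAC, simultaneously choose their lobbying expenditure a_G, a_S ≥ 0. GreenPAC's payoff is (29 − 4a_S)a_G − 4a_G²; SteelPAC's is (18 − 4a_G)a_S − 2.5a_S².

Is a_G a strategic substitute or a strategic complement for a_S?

Expanding GreenPAC's payoff: 29a_G − 4a_Sa_G − 4a_G².
∂π/∂a_G = 29 − 4a_S − 8a_G = 0, so a_G = 3.625 − 0.5a_S.
The best-response slope da_G/da_S = −0.5 < 0: the reaction function is downward-sloping, so the choices are strategic substitutes.

strategic substitutes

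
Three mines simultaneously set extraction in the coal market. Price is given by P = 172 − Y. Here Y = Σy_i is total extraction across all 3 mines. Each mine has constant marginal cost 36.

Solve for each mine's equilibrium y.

A representative mine's profit is π_i = y_i(172 − Y) − 36y_i, with Y = y_i + Σ_{j≠i} y_j.
First-order condition: 136 − 2y_i − Σ_{j≠i} y_j = 0.
In a symmetric equilibrium every mine chooses the same y, so Σ_{j≠i} y_j = 2y. The condition becomes 136 − 4y = 0, giving y = 136/4 = 34.

34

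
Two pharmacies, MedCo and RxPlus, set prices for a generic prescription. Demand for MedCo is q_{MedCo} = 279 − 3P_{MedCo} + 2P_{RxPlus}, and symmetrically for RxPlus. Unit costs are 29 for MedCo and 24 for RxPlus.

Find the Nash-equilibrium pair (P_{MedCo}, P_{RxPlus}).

MedCo's profit: π = (P_{MedCo} − 29)(279 − 3P_{MedCo} + 2P_{RxPlus}).
∂π/∂P_{MedCo} = 366 − 6P_{MedCo} + 2P_{RxPlus} = 0 ⇒ P_{MedCo} = 61 + (1/3)P_{RxPlus}.
Similarly P_{RxPlus} = 58.5 + (1/3)P_{MedCo}.
Plugging P_{RxPlus} into MedCo's best response: P_{MedCo} = 61 + (1/3)(58.5 + (1/3)P_{MedCo}) ⇒ (8/9)P_{MedCo} = 80.5, so P_{MedCo} = 90.5625.
Then P_{RxPlus} = 58.5 + (1/3)·90.5625 = 88.6875.

90.5625, 88.6875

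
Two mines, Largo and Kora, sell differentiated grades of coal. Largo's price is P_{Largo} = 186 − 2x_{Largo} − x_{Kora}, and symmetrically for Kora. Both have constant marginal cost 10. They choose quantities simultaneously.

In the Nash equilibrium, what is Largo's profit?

Mine Largo's profit: π = x_{Largo}(186 − 2x_{Largo} − x_{Kora}) − 10x_{Largo}.
∂π/∂x_{Largo} = 176 − 4x_{Largo} − x_{Kora} = 0 ⇒ x_{Largo} = 44 − 0.25x_{Kora}.
By symmetry x_{Kora} = x_{Largo}; substituting into the reaction function, 1.25x_{Largo} = 44 and x_{Largo} = 35.2.
P_{Largo} = 186 − 2·35.2 − 35.2 = 80.4.
Profit = (80.4 − 10)·35.2 = 2478.08.

2478.08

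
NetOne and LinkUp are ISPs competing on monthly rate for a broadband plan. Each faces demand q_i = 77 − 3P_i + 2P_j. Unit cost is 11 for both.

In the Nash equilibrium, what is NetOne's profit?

NetOne's profit: π = (P_{NetOne} − 11)(77 − 3P_{NetOne} + 2P_{LinkUp}).
∂π/∂P_{NetOne} = 110 − 6P_{NetOne} + 2P_{LinkUp} = 0 ⇒ P_{NetOne} = 55/3 + (1/3)P_{LinkUp}.
By symmetry P_{LinkUp} = P_{NetOne}; substituting into the reaction function, (2/3)P_{NetOne} = 55/3 and P_{NetOne} = 27.5.
q_{NetOne} = 77 − 3·27.5 + 2·27.5 = 49.5.
Profit = (27.5 − 11)·49.5 = 816.75.

816.75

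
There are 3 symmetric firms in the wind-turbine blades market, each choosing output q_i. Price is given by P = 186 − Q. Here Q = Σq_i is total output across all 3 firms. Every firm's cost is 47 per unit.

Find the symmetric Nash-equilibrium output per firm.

34.75

A representative firm's profit is π_i = q_i(186 − Q) − 47q_i, with Q = q_i + Σ_{j≠i} q_j.
First-order condition: 139 − 2q_i − Σ_{j≠i} q_j = 0.
In a symmetric equilibrium every firm chooses the same q, so Σ_{j≠i} q_j = 2q. The condition becomes 139 − 4q = 0, giving q = 139/4 = 34.75.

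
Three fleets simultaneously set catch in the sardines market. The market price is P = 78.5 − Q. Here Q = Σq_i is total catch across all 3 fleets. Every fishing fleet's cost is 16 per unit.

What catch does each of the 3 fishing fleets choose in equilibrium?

A representative fishing fleet's profit is π_i = q_i(78.5 − Q) − 16q_i, with Q = q_i + Σ_{j≠i} q_j.
First-order condition: 62.5 − 2q_i − Σ_{j≠i} q_j = 0.
Imposing symmetry (q_j = q for all j) turns Σ_{j≠i} q_j into 2q, so 62.5 = 4q and q = 15.625.

15.625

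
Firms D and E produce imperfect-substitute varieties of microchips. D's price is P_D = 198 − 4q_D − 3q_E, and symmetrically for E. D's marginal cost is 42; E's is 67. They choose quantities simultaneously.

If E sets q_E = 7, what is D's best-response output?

16.875

Firm D's profit: π = q_D(198 − 4q_D − 3q_E) − 42q_D.
∂π/∂q_D = 156 − 8q_D − 3q_E = 0 ⇒ q_D = 19.5 − 0.375q_E.
At q_E = 7: q_D = 19.5 − 0.375·7 = 16.875.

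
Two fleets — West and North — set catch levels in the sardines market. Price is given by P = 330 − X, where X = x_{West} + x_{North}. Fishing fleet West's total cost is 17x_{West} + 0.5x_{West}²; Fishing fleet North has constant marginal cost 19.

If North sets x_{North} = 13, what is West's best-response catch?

100

Fishing fleet West's profit: π = x_{West}(330 − (x_{West} + x_{North})) − 17x_{West} − 0.5x_{West}².
∂π/∂x_{West} = 313 − 3x_{West} − x_{North} = 0, so x_{West} = 313/3 − (1/3)x_{North}.
At x_{North} = 13: x_{West} = 313/3 − (1/3)·13 = 100.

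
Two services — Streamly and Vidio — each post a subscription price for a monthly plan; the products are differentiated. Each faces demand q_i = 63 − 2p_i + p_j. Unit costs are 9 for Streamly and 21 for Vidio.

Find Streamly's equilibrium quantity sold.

39.2

Streamly's profit: π = (p_{Streamly} − 9)(63 − 2p_{Streamly} + p_{Vidio}).
∂π/∂p_{Streamly} = 81 − 4p_{Streamly} + p_{Vidio} = 0 ⇒ p_{Streamly} = 20.25 + 0.25p_{Vidio}.
Similarly p_{Vidio} = 26.25 + 0.25p_{Streamly}.
Solving the two reaction functions simultaneously: (1 − (0.25)(0.25))p_{Streamly} = 20.25 + 0.25·26.25, so 0.9375p_{Streamly} = 26.8125 and p_{Streamly} = 28.6.
Then p_{Vidio} = 26.25 + 0.25·28.6 = 33.4.
q_{Streamly} = 63 − 2·28.6 + 33.4 = 39.2.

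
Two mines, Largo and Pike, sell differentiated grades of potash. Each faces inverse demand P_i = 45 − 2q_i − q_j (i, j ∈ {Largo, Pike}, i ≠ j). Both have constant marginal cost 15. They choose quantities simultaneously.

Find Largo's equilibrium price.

27

Mine Largo's profit: π = q_{Largo}(45 − 2q_{Largo} − q_{Pike}) − 15q_{Largo}.
∂π/∂q_{Largo} = 30 − 4q_{Largo} − q_{Pike} = 0 ⇒ q_{Largo} = 7.5 − 0.25q_{Pike}.
By symmetry q_{Pike} = q_{Largo}; substituting into the reaction function, 1.25q_{Largo} = 7.5 and q_{Largo} = 6.
P_{Largo} = 45 − 2·6 − 6 = 27.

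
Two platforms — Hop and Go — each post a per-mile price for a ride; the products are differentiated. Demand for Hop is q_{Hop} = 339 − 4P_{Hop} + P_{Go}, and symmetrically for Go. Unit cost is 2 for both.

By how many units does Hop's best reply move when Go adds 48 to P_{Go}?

6

Hop's profit: π = (P_{Hop} − 2)(339 − 4P_{Hop} + P_{Go}).
∂π/∂P_{Hop} = 347 − 8P_{Hop} + P_{Go} = 0 ⇒ P_{Hop} = 43.375 + 0.125P_{Go}.
The reaction-function slope is 0.125, so a 48-unit rise in P_{Go} moves P_{Hop} by 0.125 × 48 = 6. Hop's best response rises — the actions are strategic complements.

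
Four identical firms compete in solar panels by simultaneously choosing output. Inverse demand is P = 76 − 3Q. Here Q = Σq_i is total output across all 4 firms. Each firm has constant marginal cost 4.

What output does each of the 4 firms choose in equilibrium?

A representative firm's profit is π_i = q_i(76 − 3Q) − 4q_i, with Q = q_i + Σ_{j≠i} q_j.
First-order condition: 72 − 6q_i − 3Σ_{j≠i} q_j = 0.
With identical firms, set every q_j = q: then 72 − 6q − 9q = 0, i.e. q = 72/15 = 4.8.

4.8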